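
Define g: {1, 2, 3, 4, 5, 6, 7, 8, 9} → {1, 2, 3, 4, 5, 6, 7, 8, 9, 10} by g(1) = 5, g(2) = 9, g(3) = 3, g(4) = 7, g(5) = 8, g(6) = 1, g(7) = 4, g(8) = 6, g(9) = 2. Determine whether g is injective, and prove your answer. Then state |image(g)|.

The values g(1), …, g(9) are 5, 9, 3, 7, 8, 1, 4, 6, 2 — all distinct.
So g(a) = g(b) only when a = b, and g is injective.
The image of g is {1, 2, 3, 4, 5, 6, 7, 8, 9}, which has 9 elements.

9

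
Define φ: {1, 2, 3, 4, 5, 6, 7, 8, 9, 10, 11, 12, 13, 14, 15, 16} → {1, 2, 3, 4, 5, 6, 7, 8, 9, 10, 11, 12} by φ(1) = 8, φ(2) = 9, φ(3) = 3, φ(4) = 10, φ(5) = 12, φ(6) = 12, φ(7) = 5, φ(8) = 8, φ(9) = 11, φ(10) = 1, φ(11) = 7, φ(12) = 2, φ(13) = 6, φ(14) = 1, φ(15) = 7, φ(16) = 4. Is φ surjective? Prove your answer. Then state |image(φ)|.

12

Every element of the codomain has a preimage: 1 = φ(10), 2 = φ(12), 3 = φ(3), 4 = φ(16), 5 = φ(7), 6 = φ(13), 7 = φ(11), 8 = φ(1), 9 = φ(2), 10 = φ(4), 11 = φ(9), 12 = φ(5).
So φ is surjective.
The image of φ is {1, 2, 3, 4, 5, 6, 7, 8, 9, 10, 11, 12}, which has 12 elements.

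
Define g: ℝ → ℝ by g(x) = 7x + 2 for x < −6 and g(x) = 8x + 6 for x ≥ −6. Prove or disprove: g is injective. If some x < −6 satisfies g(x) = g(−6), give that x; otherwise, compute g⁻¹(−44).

Both pieces are strictly increasing (slopes 7 and 8), so each is injective on its own interval.
The left piece maps (−∞, −6) onto (−∞, −40); the right piece maps [−6, ∞) onto [−42, ∞).
These images overlap. In particular g(−6) = −42 (right piece), and solving 7x + 2 = −42 on the left piece gives x = −44/7 < −6.
So g(−44/7) = g(−6) with −44/7 ≠ −6, and g is not injective. This x = −44/7 is the requested value below −6.

-44/7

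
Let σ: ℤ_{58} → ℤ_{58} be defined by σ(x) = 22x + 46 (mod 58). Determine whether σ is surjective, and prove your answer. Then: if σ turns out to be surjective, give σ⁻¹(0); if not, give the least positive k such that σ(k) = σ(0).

29

Since gcd(22, 58) = 2, we have 22x ≡ 0 (mod 2) for all x, so σ(x) ≡ 0 (mod 2).
But 1 ≢ 0 (mod 2), so 1 ∈ ℤ_{58} has no preimage. Hence σ is not surjective.
Since σ is not surjective, we find the least positive k with σ(k) = σ(0): this means 22k ≡ 0 (mod 58), i.e. 58 ∣ 22k. Since gcd(22, 58) = 2, dividing through by 2 this holds exactly when 29 ∣ 11k, and as gcd(11, 29) = 1, exactly when 29 ∣ k.
The smallest positive such k is 29.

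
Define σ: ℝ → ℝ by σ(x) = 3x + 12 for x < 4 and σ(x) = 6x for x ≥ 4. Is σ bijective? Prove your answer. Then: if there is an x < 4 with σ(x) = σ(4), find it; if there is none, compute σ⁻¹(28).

14/3

Both pieces are strictly increasing (slopes 3 and 6), so each is injective on its own interval.
The left piece maps (−∞, 4) onto (−∞, 24); the right piece maps [4, ∞) onto [24, ∞).
Since 24 = 24, the images partition ℝ: σ is injective and surjective, hence bijective.
Because the two images are disjoint, no x < 4 has σ(x) = σ(4), so we compute σ⁻¹(28): 28 lies in [24, ∞), so solve 6x = 28: x = (28 − 0)/6 = 14/3.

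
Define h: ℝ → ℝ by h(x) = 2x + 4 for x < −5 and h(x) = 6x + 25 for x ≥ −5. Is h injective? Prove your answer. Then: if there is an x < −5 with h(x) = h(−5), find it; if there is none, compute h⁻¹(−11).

Both pieces are strictly increasing (slopes 2 and 6), so each is injective on its own interval.
The left piece maps (−∞, −5) onto (−∞, −6); the right piece maps [−5, ∞) onto [−5, ∞).
These images are disjoint, so no value is attained by both pieces. Thus h is injective.
Because the two images are disjoint, no x < −5 has h(x) = h(−5), so we compute h⁻¹(−11): −11 lies in (−∞, −6), so solve 2x + 4 = −11: x = (−11 − 4)/2 = −15/2.

-15/2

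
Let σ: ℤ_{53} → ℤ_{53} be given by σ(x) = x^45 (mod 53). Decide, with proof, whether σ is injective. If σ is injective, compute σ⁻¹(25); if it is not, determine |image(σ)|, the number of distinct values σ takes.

29

Since 53 is prime, the nonzero elements of ℤ_{53} form a cyclic group of order 52.
As gcd(45, 52) = 1, raising to the 45th power is a bijection on this group: if u^45 ≡ v^45 then (uv^{−1})^45 = 1, and the only element of order dividing gcd(45, 52) = 1 is 1, so u = v.
With σ(0) = 0 this makes σ injective on all of ℤ_{53}, hence bijective (finite equal-size domain and codomain). In particular σ is injective.
Since σ is injective, we find the preimage of 25. The inverse of x ↦ x^45 on (ℤ_{53})^× is x ↦ x^37, because 45·37 = 1665 = 32·52 + 1 ≡ 1 (mod 52) and x^{52} = 1 for x ≠ 0 (Fermat). So σ⁻¹(25) = 25^37 mod 53.
Repeated squaring mod 53: 25^1 ≡ 25, 25^2 ≡ 25² = 625 ≡ 42, 25^4 ≡ 42² = 1764 ≡ 15, 25^8 ≡ 15² = 225 ≡ 13, 25^16 ≡ 13² = 169 ≡ 10, 25^32 ≡ 10² = 100 ≡ 47. Since 37 = 32 + 4 + 1, 25^37 ≡ 47·15·25: 47·15 = 705 ≡ 16, then 16·25 = 400 ≡ 29. So 25^37 ≡ 29 (mod 53).
Hence σ⁻¹(25) = 29.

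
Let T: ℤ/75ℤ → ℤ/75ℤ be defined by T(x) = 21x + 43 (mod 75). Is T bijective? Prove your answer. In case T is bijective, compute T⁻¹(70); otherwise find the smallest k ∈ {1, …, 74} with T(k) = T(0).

25

We have gcd(21, 75) = 3 > 1. Taking u = 0 and v = 25: T(0) = 43 and T(25) = 21·25 + 43 = 568 ≡ 43 (mod 75).
So T(0) = T(25) while 0 ≠ 25, so T is not injective, hence not bijective.
Since T is not bijective, we find the least positive k with T(k) = T(0): this means 21k ≡ 0 (mod 75), i.e. 75 ∣ 21k. Since gcd(21, 75) = 3, dividing through by 3 this holds exactly when 25 ∣ 7k, and as gcd(7, 25) = 1, exactly when 25 ∣ k.
The smallest positive such k is 25.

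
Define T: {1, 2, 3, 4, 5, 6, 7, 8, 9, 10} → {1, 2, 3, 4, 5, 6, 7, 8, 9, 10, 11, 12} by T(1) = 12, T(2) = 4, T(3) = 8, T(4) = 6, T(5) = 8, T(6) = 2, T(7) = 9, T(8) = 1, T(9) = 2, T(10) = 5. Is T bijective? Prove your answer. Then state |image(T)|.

T(3) = 8 = T(5) with 3 ≠ 5, so T is not injective, hence not bijective.
The image of T is {1, 2, 4, 5, 6, 8, 9, 12}, which has 8 elements.

8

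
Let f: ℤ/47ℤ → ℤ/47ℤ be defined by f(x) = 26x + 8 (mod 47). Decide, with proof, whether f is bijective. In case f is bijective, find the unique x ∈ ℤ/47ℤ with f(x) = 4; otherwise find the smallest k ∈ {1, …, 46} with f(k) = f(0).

36

If f(s) = f(t), then 26s ≡ 26t (mod 47). Because gcd(26, 47) = 1, we may cancel 26 to get s ≡ t (mod 47).
We now compute 26⁻¹ mod 47 explicitly. Euclid's algorithm: 47 = 1·26 + 21, 26 = 1·21 + 5, 21 = 4·5 + 1; back-substituting gives 1 = 38·26 − 21·47, so 26⁻¹ ≡ 38 (mod 47).
Then y ↦ 38(y − 8) is a two-sided inverse to f, so every y ∈ ℤ/47ℤ has a preimage.
Hence f is bijective.
Since f is bijective, we compute f⁻¹(4): solve 26x + 8 ≡ 4 (mod 47), i.e. 26x ≡ 43 (mod 47).
Multiplying by 26⁻¹ = 38 gives x ≡ 38·43 = 1634 = 34·47 + 36 ≡ 36 (mod 47).
Check: f(36) = 26·36 + 8 = 944 = 20·47 + 4 ≡ 4 (mod 47).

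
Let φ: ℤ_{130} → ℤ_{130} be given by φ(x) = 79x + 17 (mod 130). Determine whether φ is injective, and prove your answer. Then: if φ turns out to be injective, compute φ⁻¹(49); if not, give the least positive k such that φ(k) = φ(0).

58

Suppose φ(a) = φ(b) in ℤ_{130}. Then 79a + 17 ≡ 79b + 17 (mod 130), hence 79(a − b) ≡ 0 (mod 130).
Since gcd(79, 130) = 1, 79 is invertible modulo 130, hence a − b ≡ 0 (mod 130), i.e. a = b.
Therefore φ is injective.
We now compute 79⁻¹ mod 130 explicitly. Euclid's algorithm: 130 = 1·79 + 51, 79 = 1·51 + 28, 51 = 1·28 + 23, 28 = 1·23 + 5, 23 = 4·5 + 3, 5 = 1·3 + 2, 3 = 1·2 + 1; back-substituting gives 1 = 79·79 − 48·130, so 79⁻¹ ≡ 79 (mod 130).
Since φ is injective, we find φ⁻¹(49): we need 79x ≡ 49 − 17 ≡ 32 (mod 130). Using 79⁻¹ = 79: x ≡ 79·32 = 2528 = 19·130 + 58, so x = 58.
Check: φ(58) = 79·58 + 17 = 4599 = 35·130 + 49 ≡ 49 (mod 130).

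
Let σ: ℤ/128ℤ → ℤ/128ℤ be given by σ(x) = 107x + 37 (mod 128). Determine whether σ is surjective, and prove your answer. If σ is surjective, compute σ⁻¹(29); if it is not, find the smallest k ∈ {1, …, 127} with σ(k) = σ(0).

104

Since gcd(107, 128) = 1, 107 is invertible modulo 128. Euclid's algorithm: 128 = 1·107 + 21, 107 = 5·21 + 2, 21 = 10·2 + 1; back-substituting gives 1 = 67·107 − 56·128, so 107⁻¹ ≡ 67 (mod 128).
For any y ∈ ℤ/128ℤ, x = 67(y − 37) mod 128 satisfies σ(x) = 107·67(y − 37) + 37 ≡ y (since 107·67 ≡ 1 mod 128). So every y has a preimage.
Hence σ is surjective.
Since σ is surjective, we find σ⁻¹(29): we need 107x ≡ 29 − 37 ≡ 120 (mod 128). Using 107⁻¹ = 67: x ≡ 67·120 = 8040 = 62·128 + 104, so x = 104.
Check: σ(104) = 107·104 + 37 = 11165 = 87·128 + 29 ≡ 29 (mod 128).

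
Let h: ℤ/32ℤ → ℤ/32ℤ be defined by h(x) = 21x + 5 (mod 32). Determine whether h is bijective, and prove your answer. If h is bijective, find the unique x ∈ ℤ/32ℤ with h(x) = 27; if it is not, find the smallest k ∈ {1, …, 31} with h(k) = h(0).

Recall: h is injective when h(x_1) = h(x_2) forces x_1 = x_2.
If h(x_1) = h(x_2), then 21x_1 ≡ 21x_2 (mod 32). Because gcd(21, 32) = 1, we may cancel 21 to get x_1 ≡ x_2 (mod 32).
We now compute 21⁻¹ mod 32 explicitly. Euclid's algorithm: 32 = 1·21 + 11, 21 = 1·11 + 10, 11 = 1·10 + 1; back-substituting gives 1 = 29·21 − 19·32, so 21⁻¹ ≡ 29 (mod 32).
Then y ↦ 29(y − 5) is a two-sided inverse to h, so every y ∈ ℤ/32ℤ has a preimage.
Thus h is bijective.
Since h is bijective, we compute h⁻¹(27): solve 21x + 5 ≡ 27 (mod 32), i.e. 21x ≡ 22 (mod 32).
Multiplying by 21⁻¹ = 29 gives x ≡ 29·22 = 638 = 19·32 + 30 ≡ 30 (mod 32).
Check: h(30) = 21·30 + 5 = 635 = 19·32 + 27 ≡ 27 (mod 32).

30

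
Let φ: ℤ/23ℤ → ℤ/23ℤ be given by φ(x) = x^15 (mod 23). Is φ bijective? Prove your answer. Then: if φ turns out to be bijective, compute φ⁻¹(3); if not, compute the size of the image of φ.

4

Since 23 is prime, the nonzero elements of ℤ/23ℤ form a cyclic group of order 22.
As gcd(15, 22) = 1, raising to the 15th power is a bijection on this group: if a^15 ≡ b^15 then (ab^{−1})^15 = 1, and the only element of order dividing gcd(15, 22) = 1 is 1, so a = b.
With φ(0) = 0 this makes φ injective on all of ℤ/23ℤ, hence bijective (finite equal-size domain and codomain). In particular φ is bijective.
Since φ is bijective, we find the preimage of 3. The inverse of x ↦ x^15 on (ℤ/23ℤ)^× is x ↦ x^3, because 15·3 = 45 = 2·22 + 1 ≡ 1 (mod 22) and x^{22} = 1 for x ≠ 0 (Fermat). So φ⁻¹(3) = 3^3 mod 23.
Repeated squaring mod 23: 3^1 ≡ 3, 3^2 ≡ 3² = 9. Since 3 = 2 + 1, 3^3 ≡ 9·3: 9·3 = 27 ≡ 4. So 3^3 ≡ 4 (mod 23).
Hence φ⁻¹(3) = 4.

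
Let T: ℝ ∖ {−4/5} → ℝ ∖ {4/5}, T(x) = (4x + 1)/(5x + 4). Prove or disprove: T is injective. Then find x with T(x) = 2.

Suppose T(u) = T(v). Cross-multiplying: (4u + 1)(5v + 4) = (4v + 1)(5u + 4).
Expanding both sides and cancelling the symmetric terms leaves 11·(u − v) = 0. Since 11 ≠ 0, u = v. Hence T is injective.
Solving T(x) = 2: cross-multiplying gives 4x + 1 = 2(5x + 4), which rearranges to −6x = 7, so x = −7/6.

-7/6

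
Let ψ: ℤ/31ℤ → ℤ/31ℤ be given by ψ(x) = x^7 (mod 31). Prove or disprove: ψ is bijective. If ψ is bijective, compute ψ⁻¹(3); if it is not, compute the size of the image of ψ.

24

Since 31 is prime, the nonzero elements of ℤ/31ℤ form a cyclic group of order 30.
As gcd(7, 30) = 1, raising to the 7th power is a bijection on this group: if x_1^7 ≡ x_2^7 then (x_1x_2^{−1})^7 = 1, and the only element of order dividing gcd(7, 30) = 1 is 1, so x_1 = x_2.
With ψ(0) = 0 this makes ψ injective on all of ℤ/31ℤ, hence bijective (finite equal-size domain and codomain). In particular ψ is bijective.
Since ψ is bijective, we find the preimage of 3. The inverse of x ↦ x^7 on (ℤ/31ℤ)^× is x ↦ x^13, because 7·13 = 91 = 3·30 + 1 ≡ 1 (mod 30) and x^{30} = 1 for x ≠ 0 (Fermat). So ψ⁻¹(3) = 3^13 mod 31.
Repeated squaring mod 31: 3^1 ≡ 3, 3^2 ≡ 3² = 9, 3^4 ≡ 9² = 81 ≡ 19, 3^8 ≡ 19² = 361 ≡ 20. Since 13 = 8 + 4 + 1, 3^13 ≡ 20·19·3: 20·19 = 380 ≡ 8, then 8·3 = 24. So 3^13 ≡ 24 (mod 31).
Hence ψ⁻¹(3) = 24.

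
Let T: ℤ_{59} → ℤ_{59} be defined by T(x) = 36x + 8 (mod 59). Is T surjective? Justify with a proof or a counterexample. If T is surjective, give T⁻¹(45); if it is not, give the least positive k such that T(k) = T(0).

By definition, T is surjective if every y in the codomain equals T(x) for some x in the domain.
Since gcd(36, 59) = 1, 36 is invertible modulo 59. Euclid's algorithm: 59 = 1·36 + 23, 36 = 1·23 + 13, 23 = 1·13 + 10, 13 = 1·10 + 3, 10 = 3·3 + 1; back-substituting gives 1 = 41·36 − 25·59, so 36⁻¹ ≡ 41 (mod 59).
Then y ↦ 41(y − 8) is a two-sided inverse to T, so every y ∈ ℤ_{59} has a preimage.
Hence T is surjective.
Since T is surjective, we compute T⁻¹(45): solve 36x + 8 ≡ 45 (mod 59), i.e. 36x ≡ 37 (mod 59).
Multiplying by 36⁻¹ = 41 gives x ≡ 41·37 = 1517 = 25·59 + 42 ≡ 42 (mod 59).
Check: T(42) = 36·42 + 8 = 1520 = 25·59 + 45 ≡ 45 (mod 59).

42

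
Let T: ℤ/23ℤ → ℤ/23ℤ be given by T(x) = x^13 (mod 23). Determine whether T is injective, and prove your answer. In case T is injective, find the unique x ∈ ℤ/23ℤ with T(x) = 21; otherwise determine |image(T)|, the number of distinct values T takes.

5

Since 23 is prime, the nonzero elements of ℤ/23ℤ form a cyclic group of order 22.
As gcd(13, 22) = 1, raising to the 13th power is a bijection on this group: if a^13 ≡ b^13 then (ab^{−1})^13 = 1, and the only element of order dividing gcd(13, 22) = 1 is 1, so a = b.
With T(0) = 0 this makes T injective on all of ℤ/23ℤ, hence bijective (finite equal-size domain and codomain). In particular T is injective.
Since T is injective, we find the preimage of 21. The inverse of x ↦ x^13 on (ℤ/23ℤ)^× is x ↦ x^17, because 13·17 = 221 = 10·22 + 1 ≡ 1 (mod 22) and x^{22} = 1 for x ≠ 0 (Fermat). So T⁻¹(21) = 21^17 mod 23.
Repeated squaring mod 23: 21^1 ≡ 21, 21^2 ≡ 21² = 441 ≡ 4, 21^4 ≡ 4² = 16, 21^8 ≡ 16² = 256 ≡ 3, 21^16 ≡ 3² = 9. Since 17 = 16 + 1, 21^17 ≡ 9·21: 9·21 = 189 ≡ 5. So 21^17 ≡ 5 (mod 23).
Hence T⁻¹(21) = 5.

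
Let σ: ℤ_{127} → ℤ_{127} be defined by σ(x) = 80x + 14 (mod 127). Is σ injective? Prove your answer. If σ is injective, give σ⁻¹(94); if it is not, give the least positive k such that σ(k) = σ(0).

1

Suppose σ(s) = σ(t) in ℤ_{127}. Then 80s + 14 ≡ 80t + 14 (mod 127), hence 80(s − t) ≡ 0 (mod 127).
Since gcd(80, 127) = 1, 80 is invertible modulo 127, thus s − t ≡ 0 (mod 127), i.e. s = t.
Hence σ is injective.
We now compute 80⁻¹ mod 127 explicitly. Euclid's algorithm: 127 = 1·80 + 47, 80 = 1·47 + 33, 47 = 1·33 + 14, 33 = 2·14 + 5, 14 = 2·5 + 4, 5 = 1·4 + 1; back-substituting gives 1 = 27·80 − 17·127, so 80⁻¹ ≡ 27 (mod 127).
Since σ is injective, we compute σ⁻¹(94): solve 80x + 14 ≡ 94 (mod 127), i.e. 80x ≡ 80 (mod 127).
Multiplying by 80⁻¹ = 27 gives x ≡ 27·80 = 2160 = 17·127 + 1 ≡ 1 (mod 127).
Check: σ(1) = 80·1 + 14 = 94 ≡ 94 (mod 127).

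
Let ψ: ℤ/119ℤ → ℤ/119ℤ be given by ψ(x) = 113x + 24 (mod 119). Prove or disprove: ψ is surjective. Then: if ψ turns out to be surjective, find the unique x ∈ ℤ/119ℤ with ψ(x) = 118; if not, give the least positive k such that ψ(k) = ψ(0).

24

Since gcd(113, 119) = 1, 113 is invertible modulo 119. Euclid's algorithm: 119 = 1·113 + 6, 113 = 18·6 + 5, 6 = 1·5 + 1; back-substituting gives 1 = 99·113 − 94·119, so 113⁻¹ ≡ 99 (mod 119).
For any y ∈ ℤ/119ℤ, x = 99(y − 24) mod 119 satisfies ψ(x) = 113·99(y − 24) + 24 ≡ y (since 113·99 ≡ 1 mod 119). So every y has a preimage.
Thus ψ is surjective.
Since ψ is surjective, we compute ψ⁻¹(118): solve 113x + 24 ≡ 118 (mod 119), i.e. 113x ≡ 94 (mod 119).
Multiplying by 113⁻¹ = 99 gives x ≡ 99·94 = 9306 = 78·119 + 24 ≡ 24 (mod 119).
Check: ψ(24) = 113·24 + 24 = 2736 = 22·119 + 118 ≡ 118 (mod 119).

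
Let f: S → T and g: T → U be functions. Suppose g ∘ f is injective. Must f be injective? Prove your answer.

Suppose f(a) = f(b). Applying g: (g ∘ f)(a) = (g ∘ f)(b). Since g ∘ f is injective, a = b. Thus f is injective.

injective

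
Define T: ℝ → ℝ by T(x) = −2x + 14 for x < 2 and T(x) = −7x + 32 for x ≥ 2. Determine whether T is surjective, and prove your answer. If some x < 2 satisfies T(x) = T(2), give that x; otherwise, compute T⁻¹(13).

-2

Both pieces are strictly decreasing (slopes −2 and −7), so each is injective on its own interval.
The left piece maps (−∞, 2) onto (10, ∞); the right piece maps [2, ∞) onto (−∞, 18].
The union (10, ∞) ∪ (−∞, 18] covers ℝ, so T is surjective.
For the follow-up: the images overlap, so an x < 2 with T(x) = T(2) exists. T(2) = 18; solving −2x + 14 = 18 for x < 2 gives x = (18 − 14)/(−2) = −2.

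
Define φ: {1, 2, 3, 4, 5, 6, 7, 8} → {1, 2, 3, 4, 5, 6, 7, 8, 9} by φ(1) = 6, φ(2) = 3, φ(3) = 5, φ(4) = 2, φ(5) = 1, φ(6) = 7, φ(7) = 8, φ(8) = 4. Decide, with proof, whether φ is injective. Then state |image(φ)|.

The values φ(1), …, φ(8) are 6, 3, 5, 2, 1, 7, 8, 4 — all distinct.
So φ(a) = φ(b) only when a = b, and φ is injective.
The image of φ is {1, 2, 3, 4, 5, 6, 7, 8}, which has 8 elements.

8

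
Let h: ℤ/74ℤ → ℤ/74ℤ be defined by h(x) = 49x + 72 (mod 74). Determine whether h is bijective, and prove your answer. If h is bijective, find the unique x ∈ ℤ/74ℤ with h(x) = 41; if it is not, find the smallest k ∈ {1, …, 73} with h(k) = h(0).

Recall: injectivity means: for all s, t in the domain, h(s) = h(t) implies s = t.
If h(s) = h(t), then 49s ≡ 49t (mod 74). Because gcd(49, 74) = 1, we may cancel 49 to get s ≡ t (mod 74).
We now compute 49⁻¹ mod 74 explicitly. Euclid's algorithm: 74 = 1·49 + 25, 49 = 1·25 + 24, 25 = 1·24 + 1; back-substituting gives 1 = 71·49 − 47·74, so 49⁻¹ ≡ 71 (mod 74).
For any y ∈ ℤ/74ℤ, x = 71(y − 72) mod 74 satisfies h(x) = 49·71(y − 72) + 72 ≡ y (since 49·71 ≡ 1 mod 74). So every y has a preimage.
Therefore h is bijective.
Since h is bijective, we find h⁻¹(41): we need 49x ≡ 41 − 72 ≡ 43 (mod 74). Using 49⁻¹ = 71: x ≡ 71·43 = 3053 = 41·74 + 19, so x = 19.
Check: h(19) = 49·19 + 72 = 1003 = 13·74 + 41 ≡ 41 (mod 74).

19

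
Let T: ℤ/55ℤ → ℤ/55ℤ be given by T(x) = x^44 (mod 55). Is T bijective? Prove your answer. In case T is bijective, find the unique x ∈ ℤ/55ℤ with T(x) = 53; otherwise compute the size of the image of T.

T(4): Repeated squaring mod 55: 4^1 ≡ 4, 4^2 ≡ 4² = 16, 4^4 ≡ 16² = 256 ≡ 36, 4^8 ≡ 36² = 1296 ≡ 31, 4^16 ≡ 31² = 961 ≡ 26, 4^32 ≡ 26² = 676 ≡ 16. Since 44 = 32 + 8 + 4, 4^44 ≡ 16·31·36: 16·31 = 496 ≡ 1, then 1·36 = 36. So 4^44 ≡ 36 (mod 55).
T(7): Repeated squaring mod 55: 7^1 ≡ 7, 7^2 ≡ 7² = 49, 7^4 ≡ 49² = 2401 ≡ 36, 7^8 ≡ 36² = 1296 ≡ 31, 7^16 ≡ 31² = 961 ≡ 26, 7^32 ≡ 26² = 676 ≡ 16. Since 44 = 32 + 8 + 4, 7^44 ≡ 16·31·36: 16·31 = 496 ≡ 1, then 1·36 = 36. So 7^44 ≡ 36 (mod 55).
So T(4) = T(7) = 36 while 4 ≠ 7, hence T is not injective, hence not bijective.
Since T is not bijective, we determine |image(T)|. Computing x^44 mod 55 for each x (by repeated squaring, reducing mod 55 at every step), the values T(0), T(1), …, T(54) are: 0, 1, 16, 26, 36, 20, 31, 36, 26, 16, 45, 11, 1, 16, 26, 25, 31, 31, 36, 26, 5, 1, 11, 1, 16, 15, 36, 31, 31, 36, 15, 16, 1, 11, 1, 5, 26, 36, 31, 31, 25, 26, 16, 1, 11, 45, 16, 26, 36, 31, 20, 36, 26, 16, 1.
The distinct values are {0, 1, 5, 11, 15, 16, 20, 25, 26, 31, 36, 45}; there are 12 of them.

12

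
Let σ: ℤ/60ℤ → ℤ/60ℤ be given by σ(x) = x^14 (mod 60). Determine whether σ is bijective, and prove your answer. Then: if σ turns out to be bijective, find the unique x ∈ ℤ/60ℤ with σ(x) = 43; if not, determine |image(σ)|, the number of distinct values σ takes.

12

σ(2): Repeated squaring mod 60: 2^1 ≡ 2, 2^2 ≡ 2² = 4, 2^4 ≡ 4² = 16, 2^8 ≡ 16² = 256 ≡ 16. Since 14 = 8 + 4 + 2, 2^14 ≡ 16·16·4: 16·16 = 256 ≡ 16, then 16·4 = 64 ≡ 4. So 2^14 ≡ 4 (mod 60).
σ(8): Repeated squaring mod 60: 8^1 ≡ 8, 8^2 ≡ 8² = 64 ≡ 4, 8^4 ≡ 4² = 16, 8^8 ≡ 16² = 256 ≡ 16. Since 14 = 8 + 4 + 2, 8^14 ≡ 16·16·4: 16·16 = 256 ≡ 16, then 16·4 = 64 ≡ 4. So 8^14 ≡ 4 (mod 60).
So σ(2) = σ(8) = 4 while 2 ≠ 8, therefore σ is not injective, hence not bijective.
Since σ is not bijective, we determine |image(σ)|. Computing x^14 mod 60 for each x (by repeated squaring, reducing mod 60 at every step), the values σ(0), σ(1), …, σ(59) are: 0, 1, 4, 9, 16, 25, 36, 49, 4, 21, 40, 1, 24, 49, 16, 45, 16, 49, 24, 1, 40, 21, 4, 49, 36, 25, 16, 9, 4, 1, 0, 1, 4, 9, 16, 25, 36, 49, 4, 21, 40, 1, 24, 49, 16, 45, 16, 49, 24, 1, 40, 21, 4, 49, 36, 25, 16, 9, 4, 1.
The distinct values are {0, 1, 4, 9, 16, 21, 24, 25, 36, 40, 45, 49}; there are 12 of them.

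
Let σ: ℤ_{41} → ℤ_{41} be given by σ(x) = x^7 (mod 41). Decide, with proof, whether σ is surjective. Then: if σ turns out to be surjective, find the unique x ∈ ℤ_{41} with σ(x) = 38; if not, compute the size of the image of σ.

Since 41 is prime, the nonzero elements of ℤ_{41} form a cyclic group of order 40.
As gcd(7, 40) = 1, raising to the 7th power is a bijection on this group: if s^7 ≡ t^7 then (st^{−1})^7 = 1, and the only element of order dividing gcd(7, 40) = 1 is 1, so s = t.
With σ(0) = 0 this makes σ injective on all of ℤ_{41}, hence bijective (finite equal-size domain and codomain). In particular σ is surjective.
Since σ is surjective, we find the preimage of 38. The inverse of x ↦ x^7 on (ℤ_{41})^× is x ↦ x^23, because 7·23 = 161 = 4·40 + 1 ≡ 1 (mod 40) and x^{40} = 1 for x ≠ 0 (Fermat). So σ⁻¹(38) = 38^23 mod 41.
Repeated squaring mod 41: 38^1 ≡ 38, 38^2 ≡ 38² = 1444 ≡ 9, 38^4 ≡ 9² = 81 ≡ 40, 38^8 ≡ 40² = 1600 ≡ 1, 38^16 ≡ 1² = 1. Since 23 = 16 + 4 + 2 + 1, 38^23 ≡ 1·40·9·38: 1·40 = 40, then 40·9 = 360 ≡ 32, then 32·38 = 1216 ≡ 27. So 38^23 ≡ 27 (mod 41).
Hence σ⁻¹(38) = 27.

27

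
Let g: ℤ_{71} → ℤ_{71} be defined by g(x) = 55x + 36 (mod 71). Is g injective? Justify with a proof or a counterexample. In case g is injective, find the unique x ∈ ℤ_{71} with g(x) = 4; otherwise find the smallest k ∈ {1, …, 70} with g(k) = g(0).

If g(s) = g(t), then 55s ≡ 55t (mod 71). Because gcd(55, 71) = 1, we may cancel 55 to get s ≡ t (mod 71).
Hence g is injective.
We now compute 55⁻¹ mod 71 explicitly. Euclid's algorithm: 71 = 1·55 + 16, 55 = 3·16 + 7, 16 = 2·7 + 2, 7 = 3·2 + 1; back-substituting gives 1 = 31·55 − 24·71, so 55⁻¹ ≡ 31 (mod 71).
Since g is injective, we compute g⁻¹(4): solve 55x + 36 ≡ 4 (mod 71), i.e. 55x ≡ 39 (mod 71).
Multiplying by 55⁻¹ = 31 gives x ≡ 31·39 = 1209 = 17·71 + 2 ≡ 2 (mod 71).
Check: g(2) = 55·2 + 36 = 146 = 2·71 + 4 ≡ 4 (mod 71).

2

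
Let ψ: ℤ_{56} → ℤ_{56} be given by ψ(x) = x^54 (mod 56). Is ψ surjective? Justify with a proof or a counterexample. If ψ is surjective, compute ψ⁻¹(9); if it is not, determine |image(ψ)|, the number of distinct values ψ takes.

4

ψ(1) = 1^54 = 1.
ψ(3): Repeated squaring mod 56: 3^1 ≡ 3, 3^2 ≡ 3² = 9, 3^4 ≡ 9² = 81 ≡ 25, 3^8 ≡ 25² = 625 ≡ 9, 3^16 ≡ 9² = 81 ≡ 25, 3^32 ≡ 25² = 625 ≡ 9. Since 54 = 32 + 16 + 4 + 2, 3^54 ≡ 9·25·25·9: 9·25 = 225 ≡ 1, then 1·25 = 25, then 25·9 = 225 ≡ 1. So 3^54 ≡ 1 (mod 56).
So ψ(1) = ψ(3) = 1 while 1 ≠ 3, thus ψ is not injective.
A non-injective map from the 56-element set ℤ_{56} to itself takes at most 55 distinct values, so it cannot be surjective. So ψ is not surjective.
Since ψ is not surjective, we determine |image(ψ)|. Computing x^54 mod 56 for each x (by repeated squaring, reducing mod 56 at every step), the values ψ(0), ψ(1), …, ψ(55) are: 0, 1, 8, 1, 8, 1, 8, 49, 8, 1, 8, 1, 8, 1, 0, 1, 8, 1, 8, 1, 8, 49, 8, 1, 8, 1, 8, 1, 0, 1, 8, 1, 8, 1, 8, 49, 8, 1, 8, 1, 8, 1, 0, 1, 8, 1, 8, 1, 8, 49, 8, 1, 8, 1, 8, 1.
The distinct values are {0, 1, 8, 49}; there are 4 of them.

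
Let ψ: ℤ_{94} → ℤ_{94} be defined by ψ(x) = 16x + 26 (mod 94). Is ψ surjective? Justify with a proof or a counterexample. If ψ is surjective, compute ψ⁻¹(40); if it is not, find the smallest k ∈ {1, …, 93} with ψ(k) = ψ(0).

47

Since gcd(16, 94) = 2, we have 16x ≡ 0 (mod 2) for all x, so ψ(x) ≡ 0 (mod 2).
But 1 ≢ 0 (mod 2), so 1 ∈ ℤ_{94} has no preimage. So ψ is not surjective.
Since ψ is not surjective, we find the least positive k with ψ(k) = ψ(0): this means 16k ≡ 0 (mod 94), i.e. 94 ∣ 16k. Since gcd(16, 94) = 2, dividing through by 2 this holds exactly when 47 ∣ 8k, and as gcd(8, 47) = 1, exactly when 47 ∣ k.
The smallest positive such k is 47.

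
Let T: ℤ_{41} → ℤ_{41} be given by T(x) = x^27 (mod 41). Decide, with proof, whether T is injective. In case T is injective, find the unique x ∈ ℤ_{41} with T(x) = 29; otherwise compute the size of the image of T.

Since 41 is prime, the nonzero elements of ℤ_{41} form a cyclic group of order 40.
As gcd(27, 40) = 1, raising to the 27th power is a bijection on this group: if a^27 ≡ b^27 then (ab^{−1})^27 = 1, and the only element of order dividing gcd(27, 40) = 1 is 1, so a = b.
With T(0) = 0 this makes T injective on all of ℤ_{41}, hence bijective (finite equal-size domain and codomain). In particular T is injective.
Since T is injective, we find the preimage of 29. The inverse of x ↦ x^27 on (ℤ_{41})^× is x ↦ x^3, because 27·3 = 81 = 2·40 + 1 ≡ 1 (mod 40) and x^{40} = 1 for x ≠ 0 (Fermat). So T⁻¹(29) = 29^3 mod 41.
Repeated squaring mod 41: 29^1 ≡ 29, 29^2 ≡ 29² = 841 ≡ 21. Since 3 = 2 + 1, 29^3 ≡ 21·29: 21·29 = 609 ≡ 35. So 29^3 ≡ 35 (mod 41).
Hence T⁻¹(29) = 35.

35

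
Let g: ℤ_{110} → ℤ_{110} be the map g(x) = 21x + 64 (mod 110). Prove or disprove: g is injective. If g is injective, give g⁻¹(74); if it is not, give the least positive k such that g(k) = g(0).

100

If g(x_1) = g(x_2), then 21x_1 ≡ 21x_2 (mod 110). Because gcd(21, 110) = 1, we may cancel 21 to get x_1 ≡ x_2 (mod 110).
Hence g is injective.
We now compute 21⁻¹ mod 110 explicitly. Euclid's algorithm: 110 = 5·21 + 5, 21 = 4·5 + 1; back-substituting gives 1 = 21·21 − 4·110, so 21⁻¹ ≡ 21 (mod 110).
Since g is injective, we find g⁻¹(74): we need 21x ≡ 74 − 64 ≡ 10 (mod 110). Using 21⁻¹ = 21: x ≡ 21·10 = 210 = 1·110 + 100, so x = 100.
Check: g(100) = 21·100 + 64 = 2164 = 19·110 + 74 ≡ 74 (mod 110).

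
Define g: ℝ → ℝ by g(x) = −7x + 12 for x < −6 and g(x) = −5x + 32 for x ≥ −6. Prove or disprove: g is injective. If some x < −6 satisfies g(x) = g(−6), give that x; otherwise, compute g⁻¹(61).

-50/7

Both pieces are strictly decreasing (slopes −7 and −5), so each is injective on its own interval.
The left piece maps (−∞, −6) onto (54, ∞); the right piece maps [−6, ∞) onto (−∞, 62].
These images overlap. In particular g(−6) = 62 (right piece), and solving −7x + 12 = 62 on the left piece gives x = −50/7 < −6.
So g(−50/7) = g(−6) with −50/7 ≠ −6, and g is not injective. This x = −50/7 is the requested value below −6.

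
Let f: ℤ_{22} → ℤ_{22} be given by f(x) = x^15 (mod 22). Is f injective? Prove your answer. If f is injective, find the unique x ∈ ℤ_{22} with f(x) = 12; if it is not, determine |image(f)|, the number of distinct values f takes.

6

f(1) = 1^15 = 1.
f(3): Repeated squaring mod 22: 3^1 ≡ 3, 3^2 ≡ 3² = 9, 3^4 ≡ 9² = 81 ≡ 15, 3^8 ≡ 15² = 225 ≡ 5. Since 15 = 8 + 4 + 2 + 1, 3^15 ≡ 5·15·9·3: 5·15 = 75 ≡ 9, then 9·9 = 81 ≡ 15, then 15·3 = 45 ≡ 1. So 3^15 ≡ 1 (mod 22).
So f(1) = f(3) = 1 while 1 ≠ 3, so f is not injective.
Since f is not injective, we determine |image(f)|. Computing x^15 mod 22 for each x (by repeated squaring, reducing mod 22 at every step), the values f(0), f(1), …, f(21) are: 0, 1, 10, 1, 12, 1, 10, 21, 10, 1, 10, 11, 12, 21, 12, 1, 12, 21, 10, 21, 12, 21.
The distinct values are {0, 1, 10, 11, 12, 21}; there are 6 of them.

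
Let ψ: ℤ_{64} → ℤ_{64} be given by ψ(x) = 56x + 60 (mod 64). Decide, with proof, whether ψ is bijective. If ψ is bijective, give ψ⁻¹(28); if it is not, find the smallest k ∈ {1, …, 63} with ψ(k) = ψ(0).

We have gcd(56, 64) = 8 > 1. Taking a = 0 and b = 8: ψ(0) = 60 and ψ(8) = 56·8 + 60 = 508 ≡ 60 (mod 64).
So ψ(0) = ψ(8) while 0 ≠ 8, so ψ is not injective, hence not bijective.
Since ψ is not bijective, we find the least positive k with ψ(k) = ψ(0): this means 56k ≡ 0 (mod 64), i.e. 64 ∣ 56k. Since gcd(56, 64) = 8, dividing through by 8 this holds exactly when 8 ∣ 7k, and as gcd(7, 8) = 1, exactly when 8 ∣ k.
The smallest positive such k is 8.

8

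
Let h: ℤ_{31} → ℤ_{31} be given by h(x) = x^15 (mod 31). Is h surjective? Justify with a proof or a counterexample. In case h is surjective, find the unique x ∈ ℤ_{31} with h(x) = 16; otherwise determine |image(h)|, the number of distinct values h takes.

h(1) = 1^15 = 1.
h(2): Repeated squaring mod 31: 2^1 ≡ 2, 2^2 ≡ 2² = 4, 2^4 ≡ 4² = 16, 2^8 ≡ 16² = 256 ≡ 8. Since 15 = 8 + 4 + 2 + 1, 2^15 ≡ 8·16·4·2: 8·16 = 128 ≡ 4, then 4·4 = 16, then 16·2 = 32 ≡ 1. So 2^15 ≡ 1 (mod 31).
So h(1) = h(2) = 1 while 1 ≠ 2, so h is not injective.
A non-injective map from the 31-element set ℤ_{31} to itself takes at most 30 distinct values, so it cannot be surjective. So h is not surjective.
Since h is not surjective, we determine |image(h)|. Computing x^15 mod 31 for each x (by repeated squaring, reducing mod 31 at every step), the values h(0), h(1), …, h(30) are: 0, 1, 1, 30, 1, 1, 30, 1, 1, 1, 1, 30, 30, 30, 1, 30, 1, 30, 1, 1, 1, 30, 30, 30, 30, 1, 30, 30, 1, 30, 30.
The distinct values are {0, 1, 30}; there are 3 of them.

3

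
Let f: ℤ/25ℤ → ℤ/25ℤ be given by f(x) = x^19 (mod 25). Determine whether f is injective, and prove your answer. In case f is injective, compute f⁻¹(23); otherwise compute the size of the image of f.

f(0) = 0^19 = 0.
f(5): Repeated squaring mod 25: 5^1 ≡ 5, 5^2 ≡ 5² = 25 ≡ 0, 5^4 ≡ 0² = 0, 5^8 ≡ 0² = 0, 5^16 ≡ 0² = 0. Since 19 = 16 + 2 + 1, 5^19 ≡ 0·0·5: 0·0 = 0, then 0·5 = 0. So 5^19 ≡ 0 (mod 25).
So f(0) = f(5) = 0 while 0 ≠ 5, thus f is not injective.
Since f is not injective, we determine |image(f)|. Computing x^19 mod 25 for each x (by repeated squaring, reducing mod 25 at every step), the values f(0), f(1), …, f(24) are: 0, 1, 13, 17, 19, 0, 21, 18, 22, 14, 0, 16, 23, 2, 9, 0, 11, 3, 7, 4, 0, 6, 8, 12, 24.
The distinct values are {0, 1, 2, 3, 4, 6, 7, 8, 9, 11, 12, 13, 14, 16, 17, 18, 19, 21, 22, 23, 24}; there are 21 of them.

21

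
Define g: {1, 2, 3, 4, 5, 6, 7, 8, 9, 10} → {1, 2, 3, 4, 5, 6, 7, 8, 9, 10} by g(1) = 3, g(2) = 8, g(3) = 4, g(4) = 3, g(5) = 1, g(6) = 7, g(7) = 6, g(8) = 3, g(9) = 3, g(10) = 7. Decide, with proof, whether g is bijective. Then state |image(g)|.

6

g(1) = 3 = g(4) with 1 ≠ 4, so g is not injective, hence not bijective.
The image of g is {1, 3, 4, 6, 7, 8}, which has 6 elements.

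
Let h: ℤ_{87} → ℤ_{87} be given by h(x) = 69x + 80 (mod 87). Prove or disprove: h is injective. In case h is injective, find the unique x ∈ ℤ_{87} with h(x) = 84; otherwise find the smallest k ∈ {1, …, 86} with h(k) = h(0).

Recall: h is injective when h(x_1) = h(x_2) forces x_1 = x_2.
We have gcd(69, 87) = 3 > 1. Taking x_1 = 0 and x_2 = 29: h(0) = 80 and h(29) = 69·29 + 80 = 2081 ≡ 80 (mod 87).
So h(0) = h(29) while 0 ≠ 29, thus h is not injective.
Since h is not injective, we find the least positive k with h(k) = h(0): this means 69k ≡ 0 (mod 87), i.e. 87 ∣ 69k. Since gcd(69, 87) = 3, dividing through by 3 this holds exactly when 29 ∣ 23k, and as gcd(23, 29) = 1, exactly when 29 ∣ k.
The smallest positive such k is 29.

29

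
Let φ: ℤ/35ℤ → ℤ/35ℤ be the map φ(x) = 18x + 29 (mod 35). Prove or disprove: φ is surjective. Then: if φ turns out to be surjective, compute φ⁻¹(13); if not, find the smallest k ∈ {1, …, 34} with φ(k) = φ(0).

Since gcd(18, 35) = 1, 18 is invertible modulo 35. Euclid's algorithm: 35 = 1·18 + 17, 18 = 1·17 + 1; back-substituting gives 1 = 2·18 − 1·35, so 18⁻¹ ≡ 2 (mod 35).
For any y ∈ ℤ/35ℤ, x = 2(y − 29) mod 35 satisfies φ(x) = 18·2(y − 29) + 29 ≡ y (since 18·2 ≡ 1 mod 35). So every y has a preimage.
So φ is surjective.
Since φ is surjective, we find φ⁻¹(13): we need 18x ≡ 13 − 29 ≡ 19 (mod 35). Using 18⁻¹ = 2: x ≡ 2·19 = 38 = 1·35 + 3, so x = 3.
Check: φ(3) = 18·3 + 29 = 83 = 2·35 + 13 ≡ 13 (mod 35).

3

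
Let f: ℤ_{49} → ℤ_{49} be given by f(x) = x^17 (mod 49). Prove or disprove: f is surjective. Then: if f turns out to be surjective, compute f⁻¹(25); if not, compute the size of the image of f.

f(0) = 0^17 = 0.
f(7): Repeated squaring mod 49: 7^1 ≡ 7, 7^2 ≡ 7² = 49 ≡ 0, 7^4 ≡ 0² = 0, 7^8 ≡ 0² = 0, 7^16 ≡ 0² = 0. Since 17 = 16 + 1, 7^17 ≡ 0·7: 0·7 = 0. So 7^17 ≡ 0 (mod 49).
So f(0) = f(7) = 0 while 0 ≠ 7, thus f is not injective.
A non-injective map from the 49-element set ℤ_{49} to itself takes at most 48 distinct values, so it cannot be surjective. Therefore f is not surjective.
Since f is not surjective, we determine |image(f)|. Computing x^17 mod 49 for each x (by repeated squaring, reducing mod 49 at every step), the values f(0), f(1), …, f(48) are: 0, 1, 46, 26, 9, 45, 20, 0, 22, 39, 12, 44, 38, 41, 0, 43, 32, 47, 30, 31, 13, 0, 15, 25, 33, 16, 24, 34, 0, 36, 18, 19, 2, 17, 6, 0, 8, 11, 5, 37, 10, 27, 0, 29, 4, 40, 23, 3, 48.
The distinct values are {0, 1, 2, 3, 4, 5, 6, 8, 9, 10, 11, 12, 13, 15, 16, 17, 18, 19, 20, 22, 23, 24, 25, 26, 27, 29, 30, 31, 32, 33, 34, 36, 37, 38, 39, 40, 41, 43, 44, 45, 46, 47, 48}; there are 43 of them.

43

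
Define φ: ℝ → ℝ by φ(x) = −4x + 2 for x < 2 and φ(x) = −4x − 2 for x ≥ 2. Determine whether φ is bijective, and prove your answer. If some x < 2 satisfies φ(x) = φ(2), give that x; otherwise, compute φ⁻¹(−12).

Both pieces are strictly decreasing (slopes −4 and −4), so each is injective on its own interval.
The left piece maps (−∞, 2) onto (−6, ∞); the right piece maps [2, ∞) onto (−∞, −10].
The images leave a gap (−6 has no preimage), so φ is not surjective, hence not bijective.
Because the two images are disjoint, no x < 2 has φ(x) = φ(2), so we compute φ⁻¹(−12): −12 lies in (−∞, −10], so solve −4x − 2 = −12: x = (−12 + 2)/(−4) = 5/2.

5/2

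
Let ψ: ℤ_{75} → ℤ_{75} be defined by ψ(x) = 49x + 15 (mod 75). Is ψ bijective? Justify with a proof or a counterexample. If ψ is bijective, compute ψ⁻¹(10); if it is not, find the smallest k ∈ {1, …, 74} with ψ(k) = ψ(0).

Suppose ψ(a) = ψ(b) in ℤ_{75}. Then 49a + 15 ≡ 49b + 15 (mod 75), therefore 49(a − b) ≡ 0 (mod 75).
Since gcd(49, 75) = 1, 49 is invertible modulo 75, so a − b ≡ 0 (mod 75), i.e. a = b.
We now compute 49⁻¹ mod 75 explicitly. Euclid's algorithm: 75 = 1·49 + 26, 49 = 1·26 + 23, 26 = 1·23 + 3, 23 = 7·3 + 2, 3 = 1·2 + 1; back-substituting gives 1 = 49·49 − 32·75, so 49⁻¹ ≡ 49 (mod 75).
Then y ↦ 49(y − 15) is a two-sided inverse to ψ, so every y ∈ ℤ_{75} has a preimage.
So ψ is bijective.
Since ψ is bijective, we compute ψ⁻¹(10): solve 49x + 15 ≡ 10 (mod 75), i.e. 49x ≡ 70 (mod 75).
Multiplying by 49⁻¹ = 49 gives x ≡ 49·70 = 3430 = 45·75 + 55 ≡ 55 (mod 75).
Check: ψ(55) = 49·55 + 15 = 2710 = 36·75 + 10 ≡ 10 (mod 75).

55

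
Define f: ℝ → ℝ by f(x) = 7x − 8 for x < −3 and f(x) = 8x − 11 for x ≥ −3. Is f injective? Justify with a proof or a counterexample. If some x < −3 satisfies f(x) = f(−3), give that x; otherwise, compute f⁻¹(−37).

Both pieces are strictly increasing (slopes 7 and 8), so each is injective on its own interval.
The left piece maps (−∞, −3) onto (−∞, −29); the right piece maps [−3, ∞) onto [−35, ∞).
These images overlap. In particular f(−3) = −35 (right piece), and solving 7x − 8 = −35 on the left piece gives x = −27/7 < −3.
So f(−27/7) = f(−3) with −27/7 ≠ −3, and f is not injective. This x = −27/7 is the requested value below −3.

-27/7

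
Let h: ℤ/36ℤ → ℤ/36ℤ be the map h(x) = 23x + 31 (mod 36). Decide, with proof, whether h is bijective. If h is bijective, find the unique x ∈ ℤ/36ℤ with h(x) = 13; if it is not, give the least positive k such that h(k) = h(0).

If h(s) = h(t), then 23s ≡ 23t (mod 36). Because gcd(23, 36) = 1, we may cancel 23 to get s ≡ t (mod 36).
We now compute 23⁻¹ mod 36 explicitly. Euclid's algorithm: 36 = 1·23 + 13, 23 = 1·13 + 10, 13 = 1·10 + 3, 10 = 3·3 + 1; back-substituting gives 1 = 11·23 − 7·36, so 23⁻¹ ≡ 11 (mod 36).
Then y ↦ 11(y − 31) is a two-sided inverse to h, so every y ∈ ℤ/36ℤ has a preimage.
Thus h is bijective.
Since h is bijective, we compute h⁻¹(13): solve 23x + 31 ≡ 13 (mod 36), i.e. 23x ≡ 18 (mod 36).
Multiplying by 23⁻¹ = 11 gives x ≡ 11·18 = 198 = 5·36 + 18 ≡ 18 (mod 36).
Check: h(18) = 23·18 + 31 = 445 = 12·36 + 13 ≡ 13 (mod 36).

18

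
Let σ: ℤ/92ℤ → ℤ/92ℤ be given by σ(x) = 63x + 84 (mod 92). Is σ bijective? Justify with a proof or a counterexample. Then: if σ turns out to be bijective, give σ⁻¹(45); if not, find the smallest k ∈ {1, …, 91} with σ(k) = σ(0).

Suppose σ(s) = σ(t) in ℤ/92ℤ. Then 63s + 84 ≡ 63t + 84 (mod 92), therefore 63(s − t) ≡ 0 (mod 92).
Since gcd(63, 92) = 1, 63 is invertible modulo 92, thus s − t ≡ 0 (mod 92), i.e. s = t.
We now compute 63⁻¹ mod 92 explicitly. Euclid's algorithm: 92 = 1·63 + 29, 63 = 2·29 + 5, 29 = 5·5 + 4, 5 = 1·4 + 1; back-substituting gives 1 = 19·63 − 13·92, so 63⁻¹ ≡ 19 (mod 92).
Then y ↦ 19(y − 84) is a two-sided inverse to σ, so every y ∈ ℤ/92ℤ has a preimage.
Thus σ is bijective.
Since σ is bijective, we compute σ⁻¹(45): solve 63x + 84 ≡ 45 (mod 92), i.e. 63x ≡ 53 (mod 92).
Multiplying by 63⁻¹ = 19 gives x ≡ 19·53 = 1007 = 10·92 + 87 ≡ 87 (mod 92).
Check: σ(87) = 63·87 + 84 = 5565 = 60·92 + 45 ≡ 45 (mod 92).

87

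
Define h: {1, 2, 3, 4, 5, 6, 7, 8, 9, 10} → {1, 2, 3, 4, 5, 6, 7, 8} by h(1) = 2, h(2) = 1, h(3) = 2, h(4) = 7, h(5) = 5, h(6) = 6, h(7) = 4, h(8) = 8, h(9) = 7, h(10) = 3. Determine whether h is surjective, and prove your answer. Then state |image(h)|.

8

Every element of the codomain has a preimage: 1 = h(2), 2 = h(1), 3 = h(10), 4 = h(7), 5 = h(5), 6 = h(6), 7 = h(4), 8 = h(8).
Thus h is surjective.
The image of h is {1, 2, 3, 4, 5, 6, 7, 8}, which has 8 elements.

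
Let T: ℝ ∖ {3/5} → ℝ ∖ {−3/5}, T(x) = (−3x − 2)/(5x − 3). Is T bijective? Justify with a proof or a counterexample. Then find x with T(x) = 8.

Suppose T(s) = T(t). Cross-multiplying: (−3s − 2)(5t − 3) = (−3t − 2)(5s − 3).
Expanding both sides and cancelling the symmetric terms leaves 19·(s − t) = 0. Since 19 ≠ 0, s = t. Thus T is injective.
For any y ≠ −3/5, solving y(5x − 3) = −3x − 2 for x gives a well-defined x ≠ 3/5. So T is surjective.
Therefore T is bijective.
Solving T(x) = 8: cross-multiplying gives −3x − 2 = 8(5x − 3), which rearranges to −43x = −22, so x = 22/43.

22/43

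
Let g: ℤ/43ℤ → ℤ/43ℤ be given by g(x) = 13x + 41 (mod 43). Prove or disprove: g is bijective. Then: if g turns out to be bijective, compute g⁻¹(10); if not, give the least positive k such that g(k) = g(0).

Recall: injectivity means: for all s, t in the domain, g(s) = g(t) implies s = t.
If g(s) = g(t), then 13s ≡ 13t (mod 43). Because gcd(13, 43) = 1, we may cancel 13 to get s ≡ t (mod 43).
We now compute 13⁻¹ mod 43 explicitly. Euclid's algorithm: 43 = 3·13 + 4, 13 = 3·4 + 1; back-substituting gives 1 = 10·13 − 3·43, so 13⁻¹ ≡ 10 (mod 43).
For any y ∈ ℤ/43ℤ, x = 10(y − 41) mod 43 satisfies g(x) = 13·10(y − 41) + 41 ≡ y (since 13·10 ≡ 1 mod 43). So every y has a preimage.
So g is bijective.
Since g is bijective, we find g⁻¹(10): we need 13x ≡ 10 − 41 ≡ 12 (mod 43). Using 13⁻¹ = 10: x ≡ 10·12 = 120 = 2·43 + 34, so x = 34.
Check: g(34) = 13·34 + 41 = 483 = 11·43 + 10 ≡ 10 (mod 43).

34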